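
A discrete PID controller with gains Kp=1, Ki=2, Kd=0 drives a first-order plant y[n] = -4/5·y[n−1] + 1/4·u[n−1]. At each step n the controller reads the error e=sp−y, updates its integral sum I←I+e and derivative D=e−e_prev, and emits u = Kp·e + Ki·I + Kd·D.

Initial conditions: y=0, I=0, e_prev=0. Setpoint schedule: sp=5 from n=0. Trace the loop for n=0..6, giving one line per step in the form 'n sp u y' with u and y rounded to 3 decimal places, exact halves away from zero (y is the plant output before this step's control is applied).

(exact arithmetic carried between steps; '≈' marks a value shown rounded to 6 d.p. or computed from one; I and e_prev carry over from the previous line; the table rounds u and y to 3 d.p., halves away from zero)
n=0: y=0, sp=5, e=sp−y=5; I=5, D=e−e_prev=5; u=1·5+2·5+0·5=15; next y=-4/5·0+1/4·15=3.75
n=1: y=3.75, sp=5, e=sp−y=1.25; I=6.25, D=e−e_prev=-3.75; u=1·1.25+2·6.25+0·(-3.75)=13.75; next y=-4/5·3.75+1/4·13.75=0.4375
n=2: y=0.4375, sp=5, e=sp−y=4.5625; I=10.8125, D=e−e_prev=3.3125; u=1·4.5625+2·10.8125+0·3.3125=26.1875; next y=-4/5·0.4375+1/4·26.1875=6.196875
n=3: y=6.196875, sp=5, e=sp−y=-1.196875; I=9.615625, D=e−e_prev=-5.759375; u=1·(-1.196875)+2·9.615625+0·(-5.759375)=18.034375; next y=-4/5·6.196875+1/4·18.034375≈-0.448906
n=4: y≈-0.448906, sp=5, e=sp−y≈5.448906; I≈15.064531, D=e−e_prev≈6.645781; u=1·5.448906+2·15.064531+0·6.645781≈35.577969; next y=-4/5·(-0.448906)+1/4·35.577969≈9.253617
n=5: y≈9.253617, sp=5, e=sp−y≈-4.253617; I≈10.810914, D=e−e_prev≈-9.702523; u=1·(-4.253617)+2·10.810914+0·(-9.702523)≈17.368211; next y=-4/5·9.253617+1/4·17.368211≈-3.060841
n=6: y≈-3.060841, sp=5, e=sp−y≈8.060841; I≈18.871755, D=e−e_prev≈12.314458; u=1·8.060841+2·18.871755+0·12.314458≈45.804351; next y=-4/5·(-3.060841)+1/4·45.804351≈13.899761

0 5 15.000 0.000
1 5 13.750 3.750
2 5 26.188 0.438
3 5 18.034 6.197
4 5 35.578 -0.449
5 5 17.368 9.254
6 5 45.804 -3.061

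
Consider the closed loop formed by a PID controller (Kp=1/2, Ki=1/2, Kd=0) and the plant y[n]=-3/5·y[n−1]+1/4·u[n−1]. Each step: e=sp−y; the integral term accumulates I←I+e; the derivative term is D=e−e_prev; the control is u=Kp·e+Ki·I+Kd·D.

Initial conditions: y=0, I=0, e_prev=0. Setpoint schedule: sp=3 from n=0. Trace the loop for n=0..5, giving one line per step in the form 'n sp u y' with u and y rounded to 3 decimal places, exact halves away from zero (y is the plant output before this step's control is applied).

0 3 3.000 0.000
1 3 3.750 0.750
2 3 5.138 0.488
3 3 5.889 0.992
4 3 7.008 0.877
5 3 7.721 1.226

(exact arithmetic carried between steps; '≈' marks a value shown rounded to 6 d.p. or computed from one; I and e_prev carry over from the previous line; the table rounds u and y to 3 d.p., halves away from zero)
n=0: y=0, sp=3, e=sp−y=3; I=3, D=e−e_prev=3; u=1/2·3+1/2·3+0·3=3; next y=-3/5·0+1/4·3=0.75
n=1: y=0.75, sp=3, e=sp−y=2.25; I=5.25, D=e−e_prev=-0.75; u=1/2·2.25+1/2·5.25+0·(-0.75)=3.75; next y=-3/5·0.75+1/4·3.75=0.4875
n=2: y=0.4875, sp=3, e=sp−y=2.5125; I=7.7625, D=e−e_prev=0.2625; u=1/2·2.5125+1/2·7.7625+0·0.2625=5.1375; next y=-3/5·0.4875+1/4·5.1375=0.991875
n=3: y=0.991875, sp=3, e=sp−y=2.008125; I=9.770625, D=e−e_prev=-0.504375; u=1/2·2.008125+1/2·9.770625+0·(-0.504375)=5.889375; next y=-3/5·0.991875+1/4·5.889375≈0.877219
n=4: y≈0.877219, sp=3, e=sp−y≈2.122781; I≈11.893406, D=e−e_prev≈0.114656; u=1/2·2.122781+1/2·11.893406+0·0.114656≈7.008094; next y=-3/5·0.877219+1/4·7.008094≈1.225692
n=5: y≈1.225692, sp=3, e=sp−y≈1.774308; I≈13.667714, D=e−e_prev≈-0.348473; u=1/2·1.774308+1/2·13.667714+0·(-0.348473)≈7.721011; next y=-3/5·1.225692+1/4·7.721011≈1.194837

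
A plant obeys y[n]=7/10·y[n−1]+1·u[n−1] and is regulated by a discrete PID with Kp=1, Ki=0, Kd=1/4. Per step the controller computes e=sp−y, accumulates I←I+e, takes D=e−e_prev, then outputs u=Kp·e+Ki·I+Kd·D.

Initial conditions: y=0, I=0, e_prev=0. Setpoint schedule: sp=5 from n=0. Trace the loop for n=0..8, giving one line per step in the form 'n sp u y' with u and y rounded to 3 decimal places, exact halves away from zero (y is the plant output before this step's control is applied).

(exact arithmetic carried between steps; '≈' marks a value shown rounded to 6 d.p. or computed from one; I and e_prev carry over from the previous line; the table rounds u and y to 3 d.p., halves away from zero)
n=0: y=0, sp=5, e=sp−y=5; I=5, D=e−e_prev=5; u=1·5+0·5+1/4·5=6.25; next y=7/10·0+1·6.25=6.25
n=1: y=6.25, sp=5, e=sp−y=-1.25; I=3.75, D=e−e_prev=-6.25; u=1·(-1.25)+0·3.75+1/4·(-6.25)=-2.8125; next y=7/10·6.25+1·(-2.8125)=1.5625
n=2: y=1.5625, sp=5, e=sp−y=3.4375; I=7.1875, D=e−e_prev=4.6875; u=1·3.4375+0·7.1875+1/4·4.6875=4.609375; next y=7/10·1.5625+1·4.609375=5.703125
n=3: y=5.703125, sp=5, e=sp−y=-0.703125; I=6.484375, D=e−e_prev=-4.140625; u=1·(-0.703125)+0·6.484375+1/4·(-4.140625)≈-1.738281; next y=7/10·5.703125+1·(-1.738281)≈2.253906
n=4: y≈2.253906, sp=5, e=sp−y≈2.746094; I≈9.230469, D=e−e_prev≈3.449219; u=1·2.746094+0·9.230469+1/4·3.449219≈3.608398; next y=7/10·2.253906+1·3.608398≈5.186133
n=5: y≈5.186133, sp=5, e=sp−y≈-0.186133; I≈9.044336, D=e−e_prev≈-2.932227; u=1·(-0.186133)+0·9.044336+1/4·(-2.932227)≈-0.919189; next y=7/10·5.186133+1·(-0.919189)≈2.711104
n=6: y≈2.711104, sp=5, e=sp−y≈2.288896; I≈11.333232, D=e−e_prev≈2.475029; u=1·2.288896+0·11.333232+1/4·2.475029≈2.907654; next y=7/10·2.711104+1·2.907654≈4.805426
n=7: y≈4.805426, sp=5, e=sp−y≈0.194574; I≈11.527806, D=e−e_prev≈-2.094323; u=1·0.194574+0·11.527806+1/4·(-2.094323)≈-0.329007; next y=7/10·4.805426+1·(-0.329007)≈3.034791
n=8: y≈3.034791, sp=5, e=sp−y≈1.965209; I≈13.493015, D=e−e_prev≈1.770635; u=1·1.965209+0·13.493015+1/4·1.770635≈2.407867; next y=7/10·3.034791+1·2.407867≈4.532221

0 5 6.250 0.000
1 5 -2.813 6.250
2 5 4.609 1.563
3 5 -1.738 5.703
4 5 3.608 2.254
5 5 -0.919 5.186
6 5 2.908 2.711
7 5 -0.329 4.805
8 5 2.408 3.035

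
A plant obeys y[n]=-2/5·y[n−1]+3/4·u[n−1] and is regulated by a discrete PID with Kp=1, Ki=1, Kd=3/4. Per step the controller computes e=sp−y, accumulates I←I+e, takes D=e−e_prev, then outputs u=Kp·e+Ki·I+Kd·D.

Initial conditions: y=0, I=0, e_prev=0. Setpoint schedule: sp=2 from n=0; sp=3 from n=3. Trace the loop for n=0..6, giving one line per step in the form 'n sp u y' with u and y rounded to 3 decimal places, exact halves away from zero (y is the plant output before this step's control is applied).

(exact arithmetic carried between steps; '≈' marks a value shown rounded to 6 d.p. or computed from one; I and e_prev carry over from the previous line; the table rounds u and y to 3 d.p., halves away from zero)
n=0: y=0, sp=2, e=sp−y=2; I=2, D=e−e_prev=2; u=1·2+1·2+3/4·2=5.5; next y=-2/5·0+3/4·5.5=4.125
n=1: y=4.125, sp=2, e=sp−y=-2.125; I=-0.125, D=e−e_prev=-4.125; u=1·(-2.125)+1·(-0.125)+3/4·(-4.125)=-5.34375; next y=-2/5·4.125+3/4·(-5.34375)≈-5.657813
n=2: y≈-5.657813, sp=2, e=sp−y≈7.657813; I≈7.532813, D=e−e_prev≈9.782813; u=1·7.657813+1·7.532813+3/4·9.782813≈22.527734; next y=-2/5·(-5.657813)+3/4·22.527734≈19.158926
n=3: y≈19.158926, sp=3, e=sp−y≈-16.158926; I≈-8.626113, D=e−e_prev≈-23.816738; u=1·(-16.158926)+1·(-8.626113)+3/4·(-23.816738)≈-42.647593; next y=-2/5·19.158926+3/4·(-42.647593)≈-39.649265
n=4: y≈-39.649265, sp=3, e=sp−y≈42.649265; I≈34.023152, D=e−e_prev≈58.808191; u=1·42.649265+1·34.023152+3/4·58.808191≈120.778560; next y=-2/5·(-39.649265)+3/4·120.778560≈106.443626
n=5: y≈106.443626, sp=3, e=sp−y≈-103.443626; I≈-69.420474, D=e−e_prev≈-146.092890; u=1·(-103.443626)+1·(-69.420474)+3/4·(-146.092890)≈-282.433767; next y=-2/5·106.443626+3/4·(-282.433767)≈-254.402776
n=6: y≈-254.402776, sp=3, e=sp−y≈257.402776; I≈187.982302, D=e−e_prev≈360.846401; u=1·257.402776+1·187.982302+3/4·360.846401≈716.019879; next y=-2/5·(-254.402776)+3/4·716.019879≈638.776019

0 2 5.500 0.000
1 2 -5.344 4.125
2 2 22.528 -5.658
3 3 -42.648 19.159
4 3 120.779 -39.649
5 3 -282.434 106.444
6 3 716.020 -254.403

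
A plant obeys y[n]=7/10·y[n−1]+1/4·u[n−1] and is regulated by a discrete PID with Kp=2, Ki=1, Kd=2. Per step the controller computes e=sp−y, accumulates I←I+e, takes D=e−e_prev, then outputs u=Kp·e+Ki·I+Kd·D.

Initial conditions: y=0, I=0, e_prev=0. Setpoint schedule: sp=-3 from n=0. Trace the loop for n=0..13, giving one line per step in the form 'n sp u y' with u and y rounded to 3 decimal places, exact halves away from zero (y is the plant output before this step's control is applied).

0 -3 -15.000 0.000
1 -3 6.750 -3.750
2 -3 -14.063 -0.938
3 -3 5.672 -4.172
4 -3 -12.973 -1.502
5 -3 4.831 -4.295
6 -3 -11.940 -1.799
7 -3 4.078 -4.244
8 -3 -11.032 -1.951
9 -3 3.368 -4.124
10 -3 -10.249 -2.045
11 -3 2.698 -3.994
12 -3 -9.569 -2.121
13 -3 2.077 -3.877

(exact arithmetic carried between steps; '≈' marks a value shown rounded to 6 d.p. or computed from one; I and e_prev carry over from the previous line; the table rounds u and y to 3 d.p., halves away from zero)
n=0: y=0, sp=-3, e=sp−y=-3; I=-3, D=e−e_prev=-3; u=2·(-3)+1·(-3)+2·(-3)=-15; next y=7/10·0+1/4·(-15)=-3.75
n=1: y=-3.75, sp=-3, e=sp−y=0.75; I=-2.25, D=e−e_prev=3.75; u=2·0.75+1·(-2.25)+2·3.75=6.75; next y=7/10·(-3.75)+1/4·6.75=-0.9375
n=2: y=-0.9375, sp=-3, e=sp−y=-2.0625; I=-4.3125, D=e−e_prev=-2.8125; u=2·(-2.0625)+1·(-4.3125)+2·(-2.8125)=-14.0625; next y=7/10·(-0.9375)+1/4·(-14.0625)=-4.171875
n=3: y=-4.171875, sp=-3, e=sp−y=1.171875; I=-3.140625, D=e−e_prev=3.234375; u=2·1.171875+1·(-3.140625)+2·3.234375=5.671875; next y=7/10·(-4.171875)+1/4·5.671875≈-1.502344
n=4: y≈-1.502344, sp=-3, e=sp−y≈-1.497656; I≈-4.638281, D=e−e_prev≈-2.669531; u=2·(-1.497656)+1·(-4.638281)+2·(-2.669531)≈-12.972656; next y=7/10·(-1.502344)+1/4·(-12.972656)≈-4.294805
n=5: y≈-4.294805, sp=-3, e=sp−y≈1.294805; I≈-3.343477, D=e−e_prev≈2.792461; u=2·1.294805+1·(-3.343477)+2·2.792461≈4.831055; next y=7/10·(-4.294805)+1/4·4.831055≈-1.798600
n=6: y≈-1.798600, sp=-3, e=sp−y≈-1.201400; I≈-4.544877, D=e−e_prev≈-2.496205; u=2·(-1.201400)+1·(-4.544877)+2·(-2.496205)≈-11.940088; next y=7/10·(-1.798600)+1/4·(-11.940088)≈-4.244042
n=7: y≈-4.244042, sp=-3, e=sp−y≈1.244042; I≈-3.300835, D=e−e_prev≈2.445442; u=2·1.244042+1·(-3.300835)+2·2.445442≈4.078132; next y=7/10·(-4.244042)+1/4·4.078132≈-1.951296
n=8: y≈-1.951296, sp=-3, e=sp−y≈-1.048704; I≈-4.349539, D=e−e_prev≈-2.292746; u=2·(-1.048704)+1·(-4.349539)+2·(-2.292746)≈-11.032438; next y=7/10·(-1.951296)+1/4·(-11.032438)≈-4.124017
n=9: y≈-4.124017, sp=-3, e=sp−y≈1.124017; I≈-3.225522, D=e−e_prev≈2.172721; u=2·1.124017+1·(-3.225522)+2·2.172721≈3.367953; next y=7/10·(-4.124017)+1/4·3.367953≈-2.044824
n=10: y≈-2.044824, sp=-3, e=sp−y≈-0.955176; I≈-4.180699, D=e−e_prev≈-2.079193; u=2·(-0.955176)+1·(-4.180699)+2·(-2.079193)≈-10.249438; next y=7/10·(-2.044824)+1/4·(-10.249438)≈-3.993736
n=11: y≈-3.993736, sp=-3, e=sp−y≈0.993736; I≈-3.186963, D=e−e_prev≈1.948912; u=2·0.993736+1·(-3.186963)+2·1.948912≈2.698334; next y=7/10·(-3.993736)+1/4·2.698334≈-2.121032
n=12: y≈-2.121032, sp=-3, e=sp−y≈-0.878968; I≈-4.065931, D=e−e_prev≈-1.872704; u=2·(-0.878968)+1·(-4.065931)+2·(-1.872704)≈-9.569276; next y=7/10·(-2.121032)+1/4·(-9.569276)≈-3.877041
n=13: y≈-3.877041, sp=-3, e=sp−y≈0.877041; I≈-3.188890, D=e−e_prev≈1.756010; u=2·0.877041+1·(-3.188890)+2·1.756010≈2.077212; next y=7/10·(-3.877041)+1/4·2.077212≈-2.194626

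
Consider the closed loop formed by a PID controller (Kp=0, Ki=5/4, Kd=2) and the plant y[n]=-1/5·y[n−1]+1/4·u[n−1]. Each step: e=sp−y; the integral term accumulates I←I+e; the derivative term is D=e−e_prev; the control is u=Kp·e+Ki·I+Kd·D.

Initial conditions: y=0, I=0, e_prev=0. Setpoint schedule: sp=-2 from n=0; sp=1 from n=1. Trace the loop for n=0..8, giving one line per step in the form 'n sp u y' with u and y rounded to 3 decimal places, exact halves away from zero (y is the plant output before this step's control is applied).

0 -2 -6.500 0.000
1 1 10.031 -1.625
2 1 -10.425 2.833
3 1 15.718 -3.173
4 1 -16.223 4.564
5 1 25.777 -4.968
6 1 -26.148 7.438
7 1 40.870 -8.025
8 1 -43.277 11.823

(exact arithmetic carried between steps; '≈' marks a value shown rounded to 6 d.p. or computed from one; I and e_prev carry over from the previous line; the table rounds u and y to 3 d.p., halves away from zero)
n=0: y=0, sp=-2, e=sp−y=-2; I=-2, D=e−e_prev=-2; u=0·(-2)+5/4·(-2)+2·(-2)=-6.5; next y=-1/5·0+1/4·(-6.5)=-1.625
n=1: y=-1.625, sp=1, e=sp−y=2.625; I=0.625, D=e−e_prev=4.625; u=0·2.625+5/4·0.625+2·4.625=10.03125; next y=-1/5·(-1.625)+1/4·10.03125≈2.832813
n=2: y≈2.832813, sp=1, e=sp−y≈-1.832813; I≈-1.207813, D=e−e_prev≈-4.457813; u=0·(-1.832813)+5/4·(-1.207813)+2·(-4.457813)≈-10.425391; next y=-1/5·2.832813+1/4·(-10.425391)≈-3.172910
n=3: y≈-3.172910, sp=1, e=sp−y≈4.172910; I≈2.965098, D=e−e_prev≈6.005723; u=0·4.172910+5/4·2.965098+2·6.005723≈15.717817; next y=-1/5·(-3.172910)+1/4·15.717817≈4.564036
n=4: y≈4.564036, sp=1, e=sp−y≈-3.564036; I≈-0.598939, D=e−e_prev≈-7.736947; u=0·(-3.564036)+5/4·(-0.598939)+2·(-7.736947)≈-16.222566; next y=-1/5·4.564036+1/4·(-16.222566)≈-4.968449
n=5: y≈-4.968449, sp=1, e=sp−y≈5.968449; I≈5.369510, D=e−e_prev≈9.532485; u=0·5.968449+5/4·5.369510+2·9.532485≈25.776858; next y=-1/5·(-4.968449)+1/4·25.776858≈7.437904
n=6: y≈7.437904, sp=1, e=sp−y≈-6.437904; I≈-1.068394, D=e−e_prev≈-12.406353; u=0·(-6.437904)+5/4·(-1.068394)+2·(-12.406353)≈-26.148199; next y=-1/5·7.437904+1/4·(-26.148199)≈-8.024631
n=7: y≈-8.024631, sp=1, e=sp−y≈9.024631; I≈7.956236, D=e−e_prev≈15.462535; u=0·9.024631+5/4·7.956236+2·15.462535≈40.870366; next y=-1/5·(-8.024631)+1/4·40.870366≈11.822518
n=8: y≈11.822518, sp=1, e=sp−y≈-10.822518; I≈-2.866281, D=e−e_prev≈-19.847148; u=0·(-10.822518)+5/4·(-2.866281)+2·(-19.847148)≈-43.277148; next y=-1/5·11.822518+1/4·(-43.277148)≈-13.183790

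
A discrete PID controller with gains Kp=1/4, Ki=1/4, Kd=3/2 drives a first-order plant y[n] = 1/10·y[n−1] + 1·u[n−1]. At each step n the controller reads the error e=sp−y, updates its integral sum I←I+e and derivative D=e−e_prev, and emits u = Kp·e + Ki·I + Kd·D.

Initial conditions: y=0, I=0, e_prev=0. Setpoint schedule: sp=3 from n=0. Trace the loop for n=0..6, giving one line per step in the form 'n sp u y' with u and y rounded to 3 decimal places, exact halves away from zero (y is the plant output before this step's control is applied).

(exact arithmetic carried between steps; '≈' marks a value shown rounded to 6 d.p. or computed from one; I and e_prev carry over from the previous line; the table rounds u and y to 3 d.p., halves away from zero)
n=0: y=0, sp=3, e=sp−y=3; I=3, D=e−e_prev=3; u=1/4·3+1/4·3+3/2·3=6; next y=1/10·0+1·6=6
n=1: y=6, sp=3, e=sp−y=-3; I=0, D=e−e_prev=-6; u=1/4·(-3)+1/4·0+3/2·(-6)=-9.75; next y=1/10·6+1·(-9.75)=-9.15
n=2: y=-9.15, sp=3, e=sp−y=12.15; I=12.15, D=e−e_prev=15.15; u=1/4·12.15+1/4·12.15+3/2·15.15=28.8; next y=1/10·(-9.15)+1·28.8=27.885
n=3: y=27.885, sp=3, e=sp−y=-24.885; I=-12.735, D=e−e_prev=-37.035; u=1/4·(-24.885)+1/4·(-12.735)+3/2·(-37.035)=-64.9575; next y=1/10·27.885+1·(-64.9575)=-62.169
n=4: y=-62.169, sp=3, e=sp−y=65.169; I=52.434, D=e−e_prev=90.054; u=1/4·65.169+1/4·52.434+3/2·90.054=164.48175; next y=1/10·(-62.169)+1·164.48175=158.26485
n=5: y=158.26485, sp=3, e=sp−y=-155.26485; I=-102.83085, D=e−e_prev=-220.43385; u=1/4·(-155.26485)+1/4·(-102.83085)+3/2·(-220.43385)=-395.1747; next y=1/10·158.26485+1·(-395.1747)=-379.348215
n=6: y=-379.348215, sp=3, e=sp−y=382.348215; I=279.517365, D=e−e_prev=537.613065; u=1/4·382.348215+1/4·279.517365+3/2·537.613065≈971.885993; next y=1/10·(-379.348215)+1·971.885993≈933.951171

0 3 6.000 0.000
1 3 -9.750 6.000
2 3 28.800 -9.150
3 3 -64.958 27.885
4 3 164.482 -62.169
5 3 -395.175 158.265
6 3 971.886 -379.348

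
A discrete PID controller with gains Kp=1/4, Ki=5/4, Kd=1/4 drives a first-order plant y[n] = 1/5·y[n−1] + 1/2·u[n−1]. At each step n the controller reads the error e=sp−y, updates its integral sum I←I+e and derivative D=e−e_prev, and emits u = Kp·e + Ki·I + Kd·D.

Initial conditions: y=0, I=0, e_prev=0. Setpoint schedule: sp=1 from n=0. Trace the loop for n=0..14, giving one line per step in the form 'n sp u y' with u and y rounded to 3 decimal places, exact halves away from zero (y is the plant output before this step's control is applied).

0 1 1.750 0.000
1 1 1.219 0.875
2 1 1.752 0.784
3 1 1.564 1.033
4 1 1.663 0.989
5 1 1.595 1.029
6 1 1.614 1.003
7 1 1.596 1.008
8 1 1.602 0.999
9 1 1.598 1.001
10 1 1.600 0.999
11 1 1.600 1.000
12 1 1.600 1.000
13 1 1.600 1.000
14 1 1.600 1.000

(exact arithmetic carried between steps; '≈' marks a value shown rounded to 6 d.p. or computed from one; I and e_prev carry over from the previous line; the table rounds u and y to 3 d.p., halves away from zero)
n=0: y=0, sp=1, e=sp−y=1; I=1, D=e−e_prev=1; u=1/4·1+5/4·1+1/4·1=1.75; next y=1/5·0+1/2·1.75=0.875
n=1: y=0.875, sp=1, e=sp−y=0.125; I=1.125, D=e−e_prev=-0.875; u=1/4·0.125+5/4·1.125+1/4·(-0.875)=1.21875; next y=1/5·0.875+1/2·1.21875=0.784375
n=2: y=0.784375, sp=1, e=sp−y=0.215625; I=1.340625, D=e−e_prev=0.090625; u=1/4·0.215625+5/4·1.340625+1/4·0.090625≈1.752344; next y=1/5·0.784375+1/2·1.752344≈1.033047
n=3: y≈1.033047, sp=1, e=sp−y≈-0.033047; I≈1.307578, D=e−e_prev≈-0.248672; u=1/4·(-0.033047)+5/4·1.307578+1/4·(-0.248672)≈1.564043; next y=1/5·1.033047+1/2·1.564043≈0.988631
n=4: y≈0.988631, sp=1, e=sp−y≈0.011369; I≈1.318947, D=e−e_prev≈0.044416; u=1/4·0.011369+5/4·1.318947+1/4·0.044416≈1.662630; next y=1/5·0.988631+1/2·1.662630≈1.029041
n=5: y≈1.029041, sp=1, e=sp−y≈-0.029041; I≈1.289906, D=e−e_prev≈-0.040410; u=1/4·(-0.029041)+5/4·1.289906+1/4·(-0.040410)≈1.595019; next y=1/5·1.029041+1/2·1.595019≈1.003318
n=6: y≈1.003318, sp=1, e=sp−y≈-0.003318; I≈1.286588, D=e−e_prev≈0.025723; u=1/4·(-0.003318)+5/4·1.286588+1/4·0.025723≈1.613836; next y=1/5·1.003318+1/2·1.613836≈1.007582
n=7: y≈1.007582, sp=1, e=sp−y≈-0.007582; I≈1.279006, D=e−e_prev≈-0.004264; u=1/4·(-0.007582)+5/4·1.279006+1/4·(-0.004264)≈1.595796; next y=1/5·1.007582+1/2·1.595796≈0.999415
n=8: y≈0.999415, sp=1, e=sp−y≈0.000585; I≈1.279592, D=e−e_prev≈0.008167; u=1/4·0.000585+5/4·1.279592+1/4·0.008167≈1.601678; next y=1/5·0.999415+1/2·1.601678≈1.000722
n=9: y≈1.000722, sp=1, e=sp−y≈-0.000722; I≈1.278870, D=e−e_prev≈-0.001307; u=1/4·(-0.000722)+5/4·1.278870+1/4·(-0.001307)≈1.598080; next y=1/5·1.000722+1/2·1.598080≈0.999184
n=10: y≈0.999184, sp=1, e=sp−y≈0.000816; I≈1.279685, D=e−e_prev≈0.001537; u=1/4·0.000816+5/4·1.279685+1/4·0.001537≈1.600195; next y=1/5·0.999184+1/2·1.600195≈0.999934
n=11: y≈0.999934, sp=1, e=sp−y≈0.000066; I≈1.279751, D=e−e_prev≈-0.000750; u=1/4·0.000066+5/4·1.279751+1/4·(-0.000750)≈1.599518; next y=1/5·0.999934+1/2·1.599518≈0.999746
n=12: y≈0.999746, sp=1, e=sp−y≈0.000254; I≈1.280005, D=e−e_prev≈0.000189; u=1/4·0.000254+5/4·1.280005+1/4·0.000189≈1.600117; next y=1/5·0.999746+1/2·1.600117≈1.000008
n=13: y≈1.000008, sp=1, e=sp−y≈-0.000008; I≈1.279997, D=e−e_prev≈-0.000262; u=1/4·(-0.000008)+5/4·1.279997+1/4·(-0.000262)≈1.599929; next y=1/5·1.000008+1/2·1.599929≈0.999966
n=14: y≈0.999966, sp=1, e=sp−y≈0.000034; I≈1.280031, D=e−e_prev≈0.000042; u=1/4·0.000034+5/4·1.280031+1/4·0.000042≈1.600058; next y=1/5·0.999966+1/2·1.600058≈1.000022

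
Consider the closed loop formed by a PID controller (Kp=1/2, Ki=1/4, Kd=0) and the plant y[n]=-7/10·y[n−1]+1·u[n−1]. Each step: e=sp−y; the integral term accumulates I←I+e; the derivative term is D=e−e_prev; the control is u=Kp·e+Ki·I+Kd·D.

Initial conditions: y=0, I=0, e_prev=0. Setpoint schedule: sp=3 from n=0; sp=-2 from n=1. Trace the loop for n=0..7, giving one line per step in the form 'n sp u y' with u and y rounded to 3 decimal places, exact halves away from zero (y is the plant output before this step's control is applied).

0 3 2.250 0.000
1 -2 -2.438 2.250
2 -2 1.197 -4.013
3 -2 -4.314 4.006
4 -2 2.527 -7.118
5 -2 -7.164 7.510
6 -2 5.406 -12.420
7 -2 -11.879 14.101

(exact arithmetic carried between steps; '≈' marks a value shown rounded to 6 d.p. or computed from one; I and e_prev carry over from the previous line; the table rounds u and y to 3 d.p., halves away from zero)
n=0: y=0, sp=3, e=sp−y=3; I=3, D=e−e_prev=3; u=1/2·3+1/4·3+0·3=2.25; next y=-7/10·0+1·2.25=2.25
n=1: y=2.25, sp=-2, e=sp−y=-4.25; I=-1.25, D=e−e_prev=-7.25; u=1/2·(-4.25)+1/4·(-1.25)+0·(-7.25)=-2.4375; next y=-7/10·2.25+1·(-2.4375)=-4.0125
n=2: y=-4.0125, sp=-2, e=sp−y=2.0125; I=0.7625, D=e−e_prev=6.2625; u=1/2·2.0125+1/4·0.7625+0·6.2625=1.196875; next y=-7/10·(-4.0125)+1·1.196875=4.005625
n=3: y=4.005625, sp=-2, e=sp−y=-6.005625; I=-5.243125, D=e−e_prev=-8.018125; u=1/2·(-6.005625)+1/4·(-5.243125)+0·(-8.018125)≈-4.313594; next y=-7/10·4.005625+1·(-4.313594)≈-7.117531
n=4: y≈-7.117531, sp=-2, e=sp−y≈5.117531; I≈-0.125594, D=e−e_prev≈11.123156; u=1/2·5.117531+1/4·(-0.125594)+0·11.123156≈2.527367; next y=-7/10·(-7.117531)+1·2.527367≈7.509639
n=5: y≈7.509639, sp=-2, e=sp−y≈-9.509639; I≈-9.635233, D=e−e_prev≈-14.627170; u=1/2·(-9.509639)+1/4·(-9.635233)+0·(-14.627170)≈-7.163628; next y=-7/10·7.509639+1·(-7.163628)≈-12.420375
n=6: y≈-12.420375, sp=-2, e=sp−y≈10.420375; I≈0.785142, D=e−e_prev≈19.930014; u=1/2·10.420375+1/4·0.785142+0·19.930014≈5.406473; next y=-7/10·(-12.420375)+1·5.406473≈14.100736
n=7: y≈14.100736, sp=-2, e=sp−y≈-16.100736; I≈-15.315593, D=e−e_prev≈-26.521111; u=1/2·(-16.100736)+1/4·(-15.315593)+0·(-26.521111)≈-11.879266; next y=-7/10·14.100736+1·(-11.879266)≈-21.749781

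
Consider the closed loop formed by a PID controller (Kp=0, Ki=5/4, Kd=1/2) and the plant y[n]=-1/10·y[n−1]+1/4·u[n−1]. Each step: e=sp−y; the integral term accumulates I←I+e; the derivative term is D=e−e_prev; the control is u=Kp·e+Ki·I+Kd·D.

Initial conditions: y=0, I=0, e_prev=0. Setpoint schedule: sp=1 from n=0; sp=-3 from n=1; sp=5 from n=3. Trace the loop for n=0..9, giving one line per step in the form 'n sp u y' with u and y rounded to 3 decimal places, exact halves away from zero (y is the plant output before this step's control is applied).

0 1 1.750 0.000
1 -3 -5.266 0.438
2 -3 -4.198 -1.360
3 5 6.072 -0.913
4 5 5.272 1.609
5 5 11.563 1.157
6 5 13.309 2.775
7 5 16.419 3.050
8 5 17.681 3.800
9 5 19.136 4.040

(exact arithmetic carried between steps; '≈' marks a value shown rounded to 6 d.p. or computed from one; I and e_prev carry over from the previous line; the table rounds u and y to 3 d.p., halves away from zero)
n=0: y=0, sp=1, e=sp−y=1; I=1, D=e−e_prev=1; u=0·1+5/4·1+1/2·1=1.75; next y=-1/10·0+1/4·1.75=0.4375
n=1: y=0.4375, sp=-3, e=sp−y=-3.4375; I=-2.4375, D=e−e_prev=-4.4375; u=0·(-3.4375)+5/4·(-2.4375)+1/2·(-4.4375)=-5.265625; next y=-1/10·0.4375+1/4·(-5.265625)≈-1.360156
n=2: y≈-1.360156, sp=-3, e=sp−y≈-1.639844; I≈-4.077344, D=e−e_prev≈1.797656; u=0·(-1.639844)+5/4·(-4.077344)+1/2·1.797656≈-4.197852; next y=-1/10·(-1.360156)+1/4·(-4.197852)≈-0.913447
n=3: y≈-0.913447, sp=5, e=sp−y≈5.913447; I≈1.836104, D=e−e_prev≈7.553291; u=0·5.913447+5/4·1.836104+1/2·7.553291≈6.071775; next y=-1/10·(-0.913447)+1/4·6.071775≈1.609288
n=4: y≈1.609288, sp=5, e=sp−y≈3.390712; I≈5.226815, D=e−e_prev≈-2.522736; u=0·3.390712+5/4·5.226815+1/2·(-2.522736)≈5.272151; next y=-1/10·1.609288+1/4·5.272151≈1.157109
n=5: y≈1.157109, sp=5, e=sp−y≈3.842891; I≈9.069706, D=e−e_prev≈0.452180; u=0·3.842891+5/4·9.069706+1/2·0.452180≈11.563222; next y=-1/10·1.157109+1/4·11.563222≈2.775095
n=6: y≈2.775095, sp=5, e=sp−y≈2.224905; I≈11.294611, D=e−e_prev≈-1.617986; u=0·2.224905+5/4·11.294611+1/2·(-1.617986)≈13.309271; next y=-1/10·2.775095+1/4·13.309271≈3.049808
n=7: y≈3.049808, sp=5, e=sp−y≈1.950192; I≈13.244803, D=e−e_prev≈-0.274714; u=0·1.950192+5/4·13.244803+1/2·(-0.274714)≈16.418647; next y=-1/10·3.049808+1/4·16.418647≈3.799681
n=8: y≈3.799681, sp=5, e=sp−y≈1.200319; I≈14.445122, D=e−e_prev≈-0.749873; u=0·1.200319+5/4·14.445122+1/2·(-0.749873)≈17.681466; next y=-1/10·3.799681+1/4·17.681466≈4.040399
n=9: y≈4.040399, sp=5, e=sp−y≈0.959601; I≈15.404724, D=e−e_prev≈-0.240718; u=0·0.959601+5/4·15.404724+1/2·(-0.240718)≈19.135546; next y=-1/10·4.040399+1/4·19.135546≈4.379847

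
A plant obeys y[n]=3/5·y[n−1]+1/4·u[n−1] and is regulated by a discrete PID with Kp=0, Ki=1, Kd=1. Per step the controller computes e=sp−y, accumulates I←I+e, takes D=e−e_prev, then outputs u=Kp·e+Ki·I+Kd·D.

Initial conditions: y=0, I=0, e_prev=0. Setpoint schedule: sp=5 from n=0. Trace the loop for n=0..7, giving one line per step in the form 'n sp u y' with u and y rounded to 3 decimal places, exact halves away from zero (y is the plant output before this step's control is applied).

(exact arithmetic carried between steps; '≈' marks a value shown rounded to 6 d.p. or computed from one; I and e_prev carry over from the previous line; the table rounds u and y to 3 d.p., halves away from zero)
n=0: y=0, sp=5, e=sp−y=5; I=5, D=e−e_prev=5; u=0·5+1·5+1·5=10; next y=3/5·0+1/4·10=2.5
n=1: y=2.5, sp=5, e=sp−y=2.5; I=7.5, D=e−e_prev=-2.5; u=0·2.5+1·7.5+1·(-2.5)=5; next y=3/5·2.5+1/4·5=2.75
n=2: y=2.75, sp=5, e=sp−y=2.25; I=9.75, D=e−e_prev=-0.25; u=0·2.25+1·9.75+1·(-0.25)=9.5; next y=3/5·2.75+1/4·9.5=4.025
n=3: y=4.025, sp=5, e=sp−y=0.975; I=10.725, D=e−e_prev=-1.275; u=0·0.975+1·10.725+1·(-1.275)=9.45; next y=3/5·4.025+1/4·9.45=4.7775
n=4: y=4.7775, sp=5, e=sp−y=0.2225; I=10.9475, D=e−e_prev=-0.7525; u=0·0.2225+1·10.9475+1·(-0.7525)=10.195; next y=3/5·4.7775+1/4·10.195=5.41525
n=5: y=5.41525, sp=5, e=sp−y=-0.41525; I=10.53225, D=e−e_prev=-0.63775; u=0·(-0.41525)+1·10.53225+1·(-0.63775)=9.8945; next y=3/5·5.41525+1/4·9.8945=5.722775
n=6: y=5.722775, sp=5, e=sp−y=-0.722775; I=9.809475, D=e−e_prev=-0.307525; u=0·(-0.722775)+1·9.809475+1·(-0.307525)=9.50195; next y=3/5·5.722775+1/4·9.50195≈5.809153
n=7: y≈5.809153, sp=5, e=sp−y≈-0.809153; I≈9.000323, D=e−e_prev≈-0.086378; u=0·(-0.809153)+1·9.000323+1·(-0.086378)≈8.913945; next y=3/5·5.809153+1/4·8.913945≈5.713978

0 5 10.000 0.000
1 5 5.000 2.500
2 5 9.500 2.750
3 5 9.450 4.025
4 5 10.195 4.778
5 5 9.895 5.415
6 5 9.502 5.723
7 5 8.914 5.809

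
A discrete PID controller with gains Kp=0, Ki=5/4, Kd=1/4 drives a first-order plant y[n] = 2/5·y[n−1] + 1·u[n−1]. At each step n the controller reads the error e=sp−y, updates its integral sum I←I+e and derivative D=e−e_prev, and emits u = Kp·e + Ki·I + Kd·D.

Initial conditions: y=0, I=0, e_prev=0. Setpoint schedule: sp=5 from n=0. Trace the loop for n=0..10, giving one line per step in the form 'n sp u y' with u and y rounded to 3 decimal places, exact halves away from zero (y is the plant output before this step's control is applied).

0 5 7.500 0.000
1 5 1.250 7.500
2 5 4.875 4.250
3 5 1.513 6.575
4 5 3.774 4.143
5 5 2.305 5.431
6 5 3.519 4.477
7 5 2.685 5.310
8 5 3.257 4.809
9 5 2.813 5.181
10 5 3.123 4.885

(exact arithmetic carried between steps; '≈' marks a value shown rounded to 6 d.p. or computed from one; I and e_prev carry over from the previous line; the table rounds u and y to 3 d.p., halves away from zero)
n=0: y=0, sp=5, e=sp−y=5; I=5, D=e−e_prev=5; u=0·5+5/4·5+1/4·5=7.5; next y=2/5·0+1·7.5=7.5
n=1: y=7.5, sp=5, e=sp−y=-2.5; I=2.5, D=e−e_prev=-7.5; u=0·(-2.5)+5/4·2.5+1/4·(-7.5)=1.25; next y=2/5·7.5+1·1.25=4.25
n=2: y=4.25, sp=5, e=sp−y=0.75; I=3.25, D=e−e_prev=3.25; u=0·0.75+5/4·3.25+1/4·3.25=4.875; next y=2/5·4.25+1·4.875=6.575
n=3: y=6.575, sp=5, e=sp−y=-1.575; I=1.675, D=e−e_prev=-2.325; u=0·(-1.575)+5/4·1.675+1/4·(-2.325)=1.5125; next y=2/5·6.575+1·1.5125=4.1425
n=4: y=4.1425, sp=5, e=sp−y=0.8575; I=2.5325, D=e−e_prev=2.4325; u=0·0.8575+5/4·2.5325+1/4·2.4325=3.77375; next y=2/5·4.1425+1·3.77375=5.43075
n=5: y=5.43075, sp=5, e=sp−y=-0.43075; I=2.10175, D=e−e_prev=-1.28825; u=0·(-0.43075)+5/4·2.10175+1/4·(-1.28825)=2.305125; next y=2/5·5.43075+1·2.305125=4.477425
n=6: y=4.477425, sp=5, e=sp−y=0.522575; I=2.624325, D=e−e_prev=0.953325; u=0·0.522575+5/4·2.624325+1/4·0.953325≈3.518738; next y=2/5·4.477425+1·3.518738≈5.309708
n=7: y≈5.309708, sp=5, e=sp−y≈-0.309708; I≈2.314618, D=e−e_prev≈-0.832283; u=0·(-0.309708)+5/4·2.314618+1/4·(-0.832283)≈2.685201; next y=2/5·5.309708+1·2.685201≈4.809084
n=8: y≈4.809084, sp=5, e=sp−y≈0.190916; I≈2.505533, D=e−e_prev≈0.500623; u=0·0.190916+5/4·2.505533+1/4·0.500623≈3.257072; next y=2/5·4.809084+1·3.257072≈5.180706
n=9: y≈5.180706, sp=5, e=sp−y≈-0.180706; I≈2.324827, D=e−e_prev≈-0.371622; u=0·(-0.180706)+5/4·2.324827+1/4·(-0.371622)≈2.813129; next y=2/5·5.180706+1·2.813129≈4.885411
n=10: y≈4.885411, sp=5, e=sp−y≈0.114589; I≈2.439416, D=e−e_prev≈0.295295; u=0·0.114589+5/4·2.439416+1/4·0.295295≈3.123094; next y=2/5·4.885411+1·3.123094≈5.077258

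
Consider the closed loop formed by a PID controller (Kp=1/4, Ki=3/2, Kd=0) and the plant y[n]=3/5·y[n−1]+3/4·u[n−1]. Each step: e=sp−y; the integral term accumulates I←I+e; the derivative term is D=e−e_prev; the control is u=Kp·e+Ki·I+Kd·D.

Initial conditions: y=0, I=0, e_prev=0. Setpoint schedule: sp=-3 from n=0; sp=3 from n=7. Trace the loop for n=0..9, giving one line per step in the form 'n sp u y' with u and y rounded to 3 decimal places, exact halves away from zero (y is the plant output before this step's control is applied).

(exact arithmetic carried between steps; '≈' marks a value shown rounded to 6 d.p. or computed from one; I and e_prev carry over from the previous line; the table rounds u and y to 3 d.p., halves away from zero)
n=0: y=0, sp=-3, e=sp−y=-3; I=-3, D=e−e_prev=-3; u=1/4·(-3)+3/2·(-3)+0·(-3)=-5.25; next y=3/5·0+3/4·(-5.25)=-3.9375
n=1: y=-3.9375, sp=-3, e=sp−y=0.9375; I=-2.0625, D=e−e_prev=3.9375; u=1/4·0.9375+3/2·(-2.0625)+0·3.9375=-2.859375; next y=3/5·(-3.9375)+3/4·(-2.859375)≈-4.507031
n=2: y≈-4.507031, sp=-3, e=sp−y≈1.507031; I≈-0.555469, D=e−e_prev≈0.569531; u=1/4·1.507031+3/2·(-0.555469)+0·0.569531≈-0.456445; next y=3/5·(-4.507031)+3/4·(-0.456445)≈-3.046553
n=3: y≈-3.046553, sp=-3, e=sp−y≈0.046553; I≈-0.508916, D=e−e_prev≈-1.460479; u=1/4·0.046553+3/2·(-0.508916)+0·(-1.460479)≈-0.751736; next y=3/5·(-3.046553)+3/4·(-0.751736)≈-2.391734
n=4: y≈-2.391734, sp=-3, e=sp−y≈-0.608266; I≈-1.117182, D=e−e_prev≈-0.654819; u=1/4·(-0.608266)+3/2·(-1.117182)+0·(-0.654819)≈-1.827840; next y=3/5·(-2.391734)+3/4·(-1.827840)≈-2.805920
n=5: y≈-2.805920, sp=-3, e=sp−y≈-0.194080; I≈-1.311262, D=e−e_prev≈0.414187; u=1/4·(-0.194080)+3/2·(-1.311262)+0·0.414187≈-2.015413; next y=3/5·(-2.805920)+3/4·(-2.015413)≈-3.195112
n=6: y≈-3.195112, sp=-3, e=sp−y≈0.195112; I≈-1.116150, D=e−e_prev≈0.389192; u=1/4·0.195112+3/2·(-1.116150)+0·0.389192≈-1.625447; next y=3/5·(-3.195112)+3/4·(-1.625447)≈-3.136153
n=7: y≈-3.136153, sp=3, e=sp−y≈6.136153; I≈5.020002, D=e−e_prev≈5.941041; u=1/4·6.136153+3/2·5.020002+0·5.941041≈9.064042; next y=3/5·(-3.136153)+3/4·9.064042≈4.916340
n=8: y≈4.916340, sp=3, e=sp−y≈-1.916340; I≈3.103663, D=e−e_prev≈-8.052492; u=1/4·(-1.916340)+3/2·3.103663+0·(-8.052492)≈4.176409; next y=3/5·4.916340+3/4·4.176409≈6.082111
n=9: y≈6.082111, sp=3, e=sp−y≈-3.082111; I≈0.021552, D=e−e_prev≈-1.165771; u=1/4·(-3.082111)+3/2·0.021552+0·(-1.165771)≈-0.738200; next y=3/5·6.082111+3/4·(-0.738200)≈3.095617

0 -3 -5.250 0.000
1 -3 -2.859 -3.938
2 -3 -0.456 -4.507
3 -3 -0.752 -3.047
4 -3 -1.828 -2.392
5 -3 -2.015 -2.806
6 -3 -1.625 -3.195
7 3 9.064 -3.136
8 3 4.176 4.916
9 3 -0.738 6.082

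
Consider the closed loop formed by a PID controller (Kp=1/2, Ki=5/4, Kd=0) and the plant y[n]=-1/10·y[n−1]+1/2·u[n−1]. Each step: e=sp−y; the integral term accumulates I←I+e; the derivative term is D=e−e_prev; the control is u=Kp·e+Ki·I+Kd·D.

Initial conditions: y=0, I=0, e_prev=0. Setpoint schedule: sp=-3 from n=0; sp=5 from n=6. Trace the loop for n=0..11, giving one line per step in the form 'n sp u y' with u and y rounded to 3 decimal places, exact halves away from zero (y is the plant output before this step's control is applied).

(exact arithmetic carried between steps; '≈' marks a value shown rounded to 6 d.p. or computed from one; I and e_prev carry over from the previous line; the table rounds u and y to 3 d.p., halves away from zero)
n=0: y=0, sp=-3, e=sp−y=-3; I=-3, D=e−e_prev=-3; u=1/2·(-3)+5/4·(-3)+0·(-3)=-5.25; next y=-1/10·0+1/2·(-5.25)=-2.625
n=1: y=-2.625, sp=-3, e=sp−y=-0.375; I=-3.375, D=e−e_prev=2.625; u=1/2·(-0.375)+5/4·(-3.375)+0·2.625=-4.40625; next y=-1/10·(-2.625)+1/2·(-4.40625)=-1.940625
n=2: y=-1.940625, sp=-3, e=sp−y=-1.059375; I=-4.434375, D=e−e_prev=-0.684375; u=1/2·(-1.059375)+5/4·(-4.434375)+0·(-0.684375)≈-6.072656; next y=-1/10·(-1.940625)+1/2·(-6.072656)≈-2.842266
n=3: y≈-2.842266, sp=-3, e=sp−y≈-0.157734; I≈-4.592109, D=e−e_prev≈0.901641; u=1/2·(-0.157734)+5/4·(-4.592109)+0·0.901641≈-5.819004; next y=-1/10·(-2.842266)+1/2·(-5.819004)≈-2.625275
n=4: y≈-2.625275, sp=-3, e=sp−y≈-0.374725; I≈-4.966834, D=e−e_prev≈-0.216990; u=1/2·(-0.374725)+5/4·(-4.966834)+0·(-0.216990)≈-6.395905; next y=-1/10·(-2.625275)+1/2·(-6.395905)≈-2.935425
n=5: y≈-2.935425, sp=-3, e=sp−y≈-0.064575; I≈-5.031409, D=e−e_prev≈0.310149; u=1/2·(-0.064575)+5/4·(-5.031409)+0·0.310149≈-6.321549; next y=-1/10·(-2.935425)+1/2·(-6.321549)≈-2.867232
n=6: y≈-2.867232, sp=5, e=sp−y≈7.867232; I≈2.835823, D=e−e_prev≈7.931807; u=1/2·7.867232+5/4·2.835823+0·7.931807≈7.478395; next y=-1/10·(-2.867232)+1/2·7.478395≈4.025921
n=7: y≈4.025921, sp=5, e=sp−y≈0.974079; I≈3.809902, D=e−e_prev≈-6.893153; u=1/2·0.974079+5/4·3.809902+0·(-6.893153)≈5.249418; next y=-1/10·4.025921+1/2·5.249418≈2.222117
n=8: y≈2.222117, sp=5, e=sp−y≈2.777883; I≈6.587786, D=e−e_prev≈1.803804; u=1/2·2.777883+5/4·6.587786+0·1.803804≈9.623674; next y=-1/10·2.222117+1/2·9.623674≈4.589625
n=9: y≈4.589625, sp=5, e=sp−y≈0.410375; I≈6.998160, D=e−e_prev≈-2.367508; u=1/2·0.410375+5/4·6.998160+0·(-2.367508)≈8.952888; next y=-1/10·4.589625+1/2·8.952888≈4.017482
n=10: y≈4.017482, sp=5, e=sp−y≈0.982518; I≈7.980679, D=e−e_prev≈0.572144; u=1/2·0.982518+5/4·7.980679+0·0.572144≈10.467108; next y=-1/10·4.017482+1/2·10.467108≈4.831806
n=11: y≈4.831806, sp=5, e=sp−y≈0.168194; I≈8.148873, D=e−e_prev≈-0.814324; u=1/2·0.168194+5/4·8.148873+0·(-0.814324)≈10.270189; next y=-1/10·4.831806+1/2·10.270189≈4.651914

0 -3 -5.250 0.000
1 -3 -4.406 -2.625
2 -3 -6.073 -1.941
3 -3 -5.819 -2.842
4 -3 -6.396 -2.625
5 -3 -6.322 -2.935
6 5 7.478 -2.867
7 5 5.249 4.026
8 5 9.624 2.222
9 5 8.953 4.590
10 5 10.467 4.017
11 5 10.270 4.832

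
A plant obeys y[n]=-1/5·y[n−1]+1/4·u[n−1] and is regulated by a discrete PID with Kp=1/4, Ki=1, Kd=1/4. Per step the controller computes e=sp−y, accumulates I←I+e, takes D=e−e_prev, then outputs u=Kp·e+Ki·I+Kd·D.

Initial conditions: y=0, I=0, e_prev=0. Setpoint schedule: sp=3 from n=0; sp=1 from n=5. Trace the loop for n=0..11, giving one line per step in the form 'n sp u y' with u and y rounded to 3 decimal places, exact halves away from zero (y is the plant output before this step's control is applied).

0 3 4.500 0.000
1 3 5.063 1.125
2 3 7.345 1.041
3 3 8.402 1.628
4 3 9.701 1.775
5 1 7.520 2.070
6 1 7.930 1.466
7 1 6.978 1.689
8 1 6.768 1.407
9 1 6.285 1.411
10 1 6.058 1.289
11 1 5.787 1.257

(exact arithmetic carried between steps; '≈' marks a value shown rounded to 6 d.p. or computed from one; I and e_prev carry over from the previous line; the table rounds u and y to 3 d.p., halves away from zero)
n=0: y=0, sp=3, e=sp−y=3; I=3, D=e−e_prev=3; u=1/4·3+1·3+1/4·3=4.5; next y=-1/5·0+1/4·4.5=1.125
n=1: y=1.125, sp=3, e=sp−y=1.875; I=4.875, D=e−e_prev=-1.125; u=1/4·1.875+1·4.875+1/4·(-1.125)=5.0625; next y=-1/5·1.125+1/4·5.0625=1.040625
n=2: y=1.040625, sp=3, e=sp−y=1.959375; I=6.834375, D=e−e_prev=0.084375; u=1/4·1.959375+1·6.834375+1/4·0.084375≈7.345313; next y=-1/5·1.040625+1/4·7.345313≈1.628203
n=3: y≈1.628203, sp=3, e=sp−y≈1.371797; I≈8.206172, D=e−e_prev≈-0.587578; u=1/4·1.371797+1·8.206172+1/4·(-0.587578)≈8.402227; next y=-1/5·1.628203+1/4·8.402227≈1.774916
n=4: y≈1.774916, sp=3, e=sp−y≈1.225084; I≈9.431256, D=e−e_prev≈-0.146713; u=1/4·1.225084+1·9.431256+1/4·(-0.146713)≈9.700849; next y=-1/5·1.774916+1/4·9.700849≈2.070229
n=5: y≈2.070229, sp=1, e=sp−y≈-1.070229; I≈8.361027, D=e−e_prev≈-2.295313; u=1/4·(-1.070229)+1·8.361027+1/4·(-2.295313)≈7.519641; next y=-1/5·2.070229+1/4·7.519641≈1.465865
n=6: y≈1.465865, sp=1, e=sp−y≈-0.465865; I≈7.895162, D=e−e_prev≈0.604364; u=1/4·(-0.465865)+1·7.895162+1/4·0.604364≈7.929787; next y=-1/5·1.465865+1/4·7.929787≈1.689274
n=7: y≈1.689274, sp=1, e=sp−y≈-0.689274; I≈7.205888, D=e−e_prev≈-0.223409; u=1/4·(-0.689274)+1·7.205888+1/4·(-0.223409)≈6.977718; next y=-1/5·1.689274+1/4·6.977718≈1.406575
n=8: y≈1.406575, sp=1, e=sp−y≈-0.406575; I≈6.799314, D=e−e_prev≈0.282699; u=1/4·(-0.406575)+1·6.799314+1/4·0.282699≈6.768345; next y=-1/5·1.406575+1/4·6.768345≈1.410771
n=9: y≈1.410771, sp=1, e=sp−y≈-0.410771; I≈6.388542, D=e−e_prev≈-0.004197; u=1/4·(-0.410771)+1·6.388542+1/4·(-0.004197)≈6.284800; next y=-1/5·1.410771+1/4·6.284800≈1.289046
n=10: y≈1.289046, sp=1, e=sp−y≈-0.289046; I≈6.099497, D=e−e_prev≈0.121725; u=1/4·(-0.289046)+1·6.099497+1/4·0.121725≈6.057667; next y=-1/5·1.289046+1/4·6.057667≈1.256607
n=11: y≈1.256607, sp=1, e=sp−y≈-0.256607; I≈5.842889, D=e−e_prev≈0.032438; u=1/4·(-0.256607)+1·5.842889+1/4·0.032438≈5.786847; next y=-1/5·1.256607+1/4·5.786847≈1.195390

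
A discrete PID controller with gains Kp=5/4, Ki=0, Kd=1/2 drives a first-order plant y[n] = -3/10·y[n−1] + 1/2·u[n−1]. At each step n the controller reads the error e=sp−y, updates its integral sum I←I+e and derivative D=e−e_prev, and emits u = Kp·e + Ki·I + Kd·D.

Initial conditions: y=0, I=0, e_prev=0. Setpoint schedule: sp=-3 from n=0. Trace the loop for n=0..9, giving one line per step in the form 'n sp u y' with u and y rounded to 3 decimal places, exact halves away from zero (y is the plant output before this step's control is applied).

(exact arithmetic carried between steps; '≈' marks a value shown rounded to 6 d.p. or computed from one; I and e_prev carry over from the previous line; the table rounds u and y to 3 d.p., halves away from zero)
n=0: y=0, sp=-3, e=sp−y=-3; I=-3, D=e−e_prev=-3; u=5/4·(-3)+0·(-3)+1/2·(-3)=-5.25; next y=-3/10·0+1/2·(-5.25)=-2.625
n=1: y=-2.625, sp=-3, e=sp−y=-0.375; I=-3.375, D=e−e_prev=2.625; u=5/4·(-0.375)+0·(-3.375)+1/2·2.625=0.84375; next y=-3/10·(-2.625)+1/2·0.84375=1.209375
n=2: y=1.209375, sp=-3, e=sp−y=-4.209375; I=-7.584375, D=e−e_prev=-3.834375; u=5/4·(-4.209375)+0·(-7.584375)+1/2·(-3.834375)≈-7.178906; next y=-3/10·1.209375+1/2·(-7.178906)≈-3.952266
n=3: y≈-3.952266, sp=-3, e=sp−y≈0.952266; I≈-6.632109, D=e−e_prev≈5.161641; u=5/4·0.952266+0·(-6.632109)+1/2·5.161641≈3.771152; next y=-3/10·(-3.952266)+1/2·3.771152≈3.071256
n=4: y≈3.071256, sp=-3, e=sp−y≈-6.071256; I≈-12.703365, D=e−e_prev≈-7.023521; u=5/4·(-6.071256)+0·(-12.703365)+1/2·(-7.023521)≈-11.100831; next y=-3/10·3.071256+1/2·(-11.100831)≈-6.471792
n=5: y≈-6.471792, sp=-3, e=sp−y≈3.471792; I≈-9.231573, D=e−e_prev≈9.543048; u=5/4·3.471792+0·(-9.231573)+1/2·9.543048≈9.111264; next y=-3/10·(-6.471792)+1/2·9.111264≈6.497170
n=6: y≈6.497170, sp=-3, e=sp−y≈-9.497170; I≈-18.728743, D=e−e_prev≈-12.968962; u=5/4·(-9.497170)+0·(-18.728743)+1/2·(-12.968962)≈-18.355943; next y=-3/10·6.497170+1/2·(-18.355943)≈-11.127122
n=7: y≈-11.127122, sp=-3, e=sp−y≈8.127122; I≈-10.601621, D=e−e_prev≈17.624292; u=5/4·8.127122+0·(-10.601621)+1/2·17.624292≈18.971049; next y=-3/10·(-11.127122)+1/2·18.971049≈12.823661
n=8: y≈12.823661, sp=-3, e=sp−y≈-15.823661; I≈-26.425282, D=e−e_prev≈-23.950783; u=5/4·(-15.823661)+0·(-26.425282)+1/2·(-23.950783)≈-31.754968; next y=-3/10·12.823661+1/2·(-31.754968)≈-19.724582
n=9: y≈-19.724582, sp=-3, e=sp−y≈16.724582; I≈-9.700699, D=e−e_prev≈32.548243; u=5/4·16.724582+0·(-9.700699)+1/2·32.548243≈37.179850; next y=-3/10·(-19.724582)+1/2·37.179850≈24.507300

0 -3 -5.250 0.000
1 -3 0.844 -2.625
2 -3 -7.179 1.209
3 -3 3.771 -3.952
4 -3 -11.101 3.071
5 -3 9.111 -6.472
6 -3 -18.356 6.497
7 -3 18.971 -11.127
8 -3 -31.755 12.824
9 -3 37.180 -19.725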